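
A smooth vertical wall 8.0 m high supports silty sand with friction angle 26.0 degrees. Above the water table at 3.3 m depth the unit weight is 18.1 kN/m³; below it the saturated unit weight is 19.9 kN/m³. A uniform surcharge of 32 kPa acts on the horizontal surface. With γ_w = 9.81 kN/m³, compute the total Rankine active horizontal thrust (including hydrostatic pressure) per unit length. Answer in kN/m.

K_a = tan²(45° − φ/2) = 0.3905.
γ' = 19.9 − 9.81 = 10.09 kN/m³. h₂ = H − d_w = 4.7 m.
σ'_h: at surface K_a·q = 12.49; at WT K_a(q+γd_w) = 35.82; at base K_a(q+γd_w+γ'h₂) = 54.33 kPa.
P₁ = ½(12.49+35.82)×3.3 = 79.71; P₂ = ½(35.82+54.33)×4.7 = 211.9; P_w = ½γ_w h₂² = 108.4.
Total = 79.71+211.9+108.4 = 399.9 kN/m.

400 kN/m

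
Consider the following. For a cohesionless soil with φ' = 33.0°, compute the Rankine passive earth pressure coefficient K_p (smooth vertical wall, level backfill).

K_p = (1 + sin φ)/(1 − sin φ) = tan²(45° + 33.0°/2) = 3.392.

3.39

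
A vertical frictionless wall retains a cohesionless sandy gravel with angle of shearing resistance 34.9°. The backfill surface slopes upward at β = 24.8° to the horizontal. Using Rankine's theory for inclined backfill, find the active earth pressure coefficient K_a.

0.363

K_a = cos β · (cos β − √(cos²β − cos²φ)) / (cos β + √(cos²β − cos²φ)).
cos β = 0.9078, cos φ = 0.8202, √(cos²β − cos²φ) = 0.3891.
K_a = 0.9078 × (0.9078 − 0.3891)/(0.9078 + 0.3891) = 0.3630.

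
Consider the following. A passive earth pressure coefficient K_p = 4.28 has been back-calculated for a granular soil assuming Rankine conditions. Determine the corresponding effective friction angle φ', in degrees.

38.4°

K_p = (1+sin φ)/(1−sin φ) ⇒ sin φ = (K_p − 1)/(K_p + 1) = 0.6212.
φ = arcsin(0.6212) = 38.40°.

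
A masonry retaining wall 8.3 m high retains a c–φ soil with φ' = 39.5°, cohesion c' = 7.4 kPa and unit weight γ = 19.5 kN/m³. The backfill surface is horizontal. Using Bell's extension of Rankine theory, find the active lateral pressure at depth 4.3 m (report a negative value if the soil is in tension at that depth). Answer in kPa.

K_a = (1 − sin φ)/(1 + sin φ) = 0.2224.
σ_a = K_a γ z − 2c√K_a = 0.2224×19.5×4.3 − 2×7.4×0.4716 = 11.67 kPa.

11.7 kPa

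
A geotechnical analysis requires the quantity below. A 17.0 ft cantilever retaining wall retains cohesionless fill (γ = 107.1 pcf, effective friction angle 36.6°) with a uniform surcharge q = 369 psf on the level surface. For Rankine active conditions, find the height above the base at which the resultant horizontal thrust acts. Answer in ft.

6.48 ft

K_a = 0.2530.
Triangular part P₁ = ½K_aγH² = 3915 at H/3 = 5.667 ft; rectangular part P₂ = K_a q H = 1587 at H/2 = 8.500 ft.
ȳ = (P₁·5.667 + P₂·8.500)/(P₁+P₂) = 6.484 ft.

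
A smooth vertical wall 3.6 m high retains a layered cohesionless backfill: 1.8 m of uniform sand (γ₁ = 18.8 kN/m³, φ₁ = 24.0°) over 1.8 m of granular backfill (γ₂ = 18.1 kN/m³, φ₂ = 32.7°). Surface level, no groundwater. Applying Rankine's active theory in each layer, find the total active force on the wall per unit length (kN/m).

39.8 kN/m

K_a1 = tan²(45°−24.0°/2) = 0.4217; K_a2 = tan²(45°−32.7°/2) = 0.2985.
Layer 1: σ at base = K_a1 γ₁ h₁ = 14.27 kPa; P₁ = ½×14.27×1.8 = 12.84.
Layer 2: σ_v at top = γ₁h₁ = 33.84; σ_h top = K_a2×33.84 = 10.10; σ_h base = K_a2×(33.84+18.1×1.8) = 19.83.
P₂ = ½(10.10+19.83)×1.8 = 26.93. Total P_a = 12.84+26.93 = 39.78 kN/m.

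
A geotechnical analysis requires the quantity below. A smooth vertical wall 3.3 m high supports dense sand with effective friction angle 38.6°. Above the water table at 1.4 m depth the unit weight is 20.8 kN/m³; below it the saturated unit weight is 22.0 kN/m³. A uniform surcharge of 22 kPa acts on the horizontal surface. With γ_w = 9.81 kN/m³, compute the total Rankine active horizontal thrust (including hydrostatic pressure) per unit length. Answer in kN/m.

57.2 kN/m

K_a = tan²(45° − φ/2) = 0.2316.
γ' = 22.0 − 9.81 = 12.19 kN/m³. h₂ = H − d_w = 1.9 m.
σ'_h: at surface K_a·q = 5.096; at WT K_a(q+γd_w) = 11.84; at base K_a(q+γd_w+γ'h₂) = 17.20 kPa.
P₁ = ½(5.096+11.84)×1.4 = 11.86; P₂ = ½(11.84+17.20)×1.9 = 27.59; P_w = ½γ_w h₂² = 17.71.
Total = 11.86+27.59+17.71 = 57.16 kN/m.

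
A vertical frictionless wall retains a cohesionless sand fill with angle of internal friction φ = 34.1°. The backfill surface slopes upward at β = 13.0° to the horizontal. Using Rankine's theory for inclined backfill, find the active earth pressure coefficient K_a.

K_a = cos β · (cos β − √(cos²β − cos²φ)) / (cos β + √(cos²β − cos²φ)).
cos β = 0.9744, cos φ = 0.8281, √(cos²β − cos²φ) = 0.5135.
K_a = 0.9744 × (0.9744 − 0.5135)/(0.9744 + 0.5135) = 0.3018.

0.302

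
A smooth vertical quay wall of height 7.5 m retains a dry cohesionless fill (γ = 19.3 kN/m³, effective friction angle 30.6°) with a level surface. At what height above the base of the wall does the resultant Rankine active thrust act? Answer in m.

2.50 m

K_a = 0.3253.
The pressure distribution is triangular, so the resultant acts at H/3 above the base = 7.5/3 = 2.500 m.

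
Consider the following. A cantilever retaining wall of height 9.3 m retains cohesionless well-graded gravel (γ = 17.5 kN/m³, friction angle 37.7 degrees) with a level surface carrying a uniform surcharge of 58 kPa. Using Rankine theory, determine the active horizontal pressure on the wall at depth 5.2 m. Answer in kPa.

35.9 kPa

K_a = (1 − sin φ)/(1 + sin φ) = 0.2411.
σ_v = γz + q = 17.5 × 5.2 + 58 = 149.0 kPa.
σ_h = K_a σ_v = 0.2411 × 149.0 = 35.92 kPa.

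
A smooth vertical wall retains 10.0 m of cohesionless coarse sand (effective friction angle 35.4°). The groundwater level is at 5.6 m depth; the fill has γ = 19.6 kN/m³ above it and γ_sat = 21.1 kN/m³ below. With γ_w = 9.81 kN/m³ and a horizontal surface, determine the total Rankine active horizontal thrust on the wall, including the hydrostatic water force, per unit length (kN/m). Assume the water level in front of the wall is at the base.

K_a = tan²(45° − φ/2) = 0.2664.
γ' = 21.1 − 9.81 = 11.29 kN/m³. Depth below WT = 4.4 m.
σ'_h at WT = K_a γ d_w = 29.24 kPa; at base = 29.24 + K_a γ' × 4.4 = 42.47 kPa.
P₁ (0–5.6 m) = ½×29.24×5.6 = 81.87. P₂ (5.6–10.0 m) = ½(29.24+42.47)×4.4 = 157.8.
P_w = ½ γ_w h₂² = 0.5×9.81×4.4² = 94.96. Total = 81.87+157.8+94.96 = 334.6 kN/m.

335 kN/m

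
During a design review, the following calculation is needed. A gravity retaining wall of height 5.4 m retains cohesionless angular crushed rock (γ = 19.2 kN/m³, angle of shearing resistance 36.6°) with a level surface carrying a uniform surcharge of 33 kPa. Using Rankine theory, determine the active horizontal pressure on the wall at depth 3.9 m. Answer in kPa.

K_a = (1 − sin φ)/(1 + sin φ) = 0.2530.
σ_v = γz + q = 19.2 × 3.9 + 33 = 107.9 kPa.
σ_h = K_a σ_v = 0.2530 × 107.9 = 27.29 kPa.

27.3 kPa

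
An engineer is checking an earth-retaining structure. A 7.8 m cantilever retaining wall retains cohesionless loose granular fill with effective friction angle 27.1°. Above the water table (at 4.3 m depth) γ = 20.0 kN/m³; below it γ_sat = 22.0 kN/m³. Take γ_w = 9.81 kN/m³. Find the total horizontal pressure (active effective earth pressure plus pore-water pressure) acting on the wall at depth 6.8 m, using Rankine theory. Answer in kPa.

K_a = (1 − sin φ)/(1 + sin φ) = 0.3741.
γ' = 22.0 − 9.81 = 12.19 kN/m³.
Effective vertical stress at 6.8 m: σ'_v = 20.0×4.3 + 12.19×2.50 = 116.5 kPa.
σ'_h = K_a σ'_v = 0.3741 × 116.5 = 43.57 kPa; u = γ_w × 2.50 = 24.53 kPa.
Total σ_h = 43.57 + 24.53 = 68.09 kPa.

68.1 kPa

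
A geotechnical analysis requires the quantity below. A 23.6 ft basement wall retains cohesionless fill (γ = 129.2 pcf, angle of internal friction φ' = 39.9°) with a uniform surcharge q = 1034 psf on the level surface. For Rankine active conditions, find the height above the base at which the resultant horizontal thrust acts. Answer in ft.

K_a = 0.2184.
Triangular part P₁ = ½K_aγH² = 7859 at H/3 = 7.867 ft; rectangular part P₂ = K_a q H = 5330 at H/2 = 11.80 ft.
ȳ = (P₁·7.867 + P₂·11.80)/(P₁+P₂) = 9.456 ft.

9.46 ft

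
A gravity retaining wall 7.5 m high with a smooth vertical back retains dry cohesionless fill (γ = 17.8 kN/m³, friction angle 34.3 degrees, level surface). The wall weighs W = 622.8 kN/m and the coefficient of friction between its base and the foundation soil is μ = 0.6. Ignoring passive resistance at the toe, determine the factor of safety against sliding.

2.67

K_a = tan²(45° − 34.3°/2) = 0.2792.
P_a = ½K_aγH² = 0.5×0.2792×17.8×7.5² = 139.8 kN/m, acting at H/3 = 2.500 m above the base.
FS_sliding = μW / P_a = 0.6×622.8 / 139.8 = 2.674.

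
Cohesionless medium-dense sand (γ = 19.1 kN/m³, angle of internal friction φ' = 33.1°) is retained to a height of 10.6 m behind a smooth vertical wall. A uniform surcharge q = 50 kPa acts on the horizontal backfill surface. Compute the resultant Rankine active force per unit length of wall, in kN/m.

471 kN/m

K_a = tan²(45° − φ/2) = 0.2936.
Soil triangle: ½ K_a γ H² = 0.5×0.2936×19.1×10.6² = 315.0 kN/m.
Surcharge rectangle: K_a q H = 0.2936×50×10.6 = 155.6 kN/m.
Total = 315.0 + 155.6 = 470.6 kN/m.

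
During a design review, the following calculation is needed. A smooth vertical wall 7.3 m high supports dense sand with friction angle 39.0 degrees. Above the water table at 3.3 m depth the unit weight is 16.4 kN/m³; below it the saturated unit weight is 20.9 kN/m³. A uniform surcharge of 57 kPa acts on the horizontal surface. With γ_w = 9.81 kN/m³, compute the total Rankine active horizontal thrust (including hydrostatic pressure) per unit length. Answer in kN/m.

K_a = tan²(45° − φ/2) = 0.2275.
γ' = 20.9 − 9.81 = 11.09 kN/m³. h₂ = H − d_w = 4.0 m.
σ'_h: at surface K_a·q = 12.97; at WT K_a(q+γd_w) = 25.28; at base K_a(q+γd_w+γ'h₂) = 35.37 kPa.
P₁ = ½(12.97+25.28)×3.3 = 63.11; P₂ = ½(25.28+35.37)×4.0 = 121.3; P_w = ½γ_w h₂² = 78.48.
Total = 63.11+121.3+78.48 = 262.9 kN/m.

263 kN/m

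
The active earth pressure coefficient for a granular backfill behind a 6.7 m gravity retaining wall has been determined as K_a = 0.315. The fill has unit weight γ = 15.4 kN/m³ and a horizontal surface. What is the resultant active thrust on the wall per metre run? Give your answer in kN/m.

109 kN/m

P = ½ K_a γ H² = 0.5 × 0.315 × 15.4 × 6.7² = 108.9 kN/m.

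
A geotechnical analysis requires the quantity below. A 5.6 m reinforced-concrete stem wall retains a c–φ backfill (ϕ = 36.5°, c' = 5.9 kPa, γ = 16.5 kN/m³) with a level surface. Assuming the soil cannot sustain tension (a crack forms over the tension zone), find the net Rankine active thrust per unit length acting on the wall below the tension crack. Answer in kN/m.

36.6 kN/m

K_a = 0.2541; √K_a = 0.5040.
Tension-crack depth z_c = 2c/(γ√K_a) = 2×5.9/(16.5×0.5040) = 1.419 m.
σ_a at base = K_a γ H − 2c√K_a = 0.2541×16.5×5.6 − 2×5.9×0.5040 = 17.53 kPa.
P_a = ½ × 17.53 × (H − z_c) = 0.5×17.53×4.181 = 36.64 kN/m.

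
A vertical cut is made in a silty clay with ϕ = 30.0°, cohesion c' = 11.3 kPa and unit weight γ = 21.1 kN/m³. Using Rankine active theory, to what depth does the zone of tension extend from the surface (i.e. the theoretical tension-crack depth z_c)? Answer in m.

K_a = tan²(45° − 30.0°/2) = 0.3333; √K_a = 0.5774.
The active pressure is zero where K_a γ z = 2c√K_a, so z_c = 2c/(γ√K_a) = 2×11.3/(21.1×0.5774) = 1.855 m.

1.86 m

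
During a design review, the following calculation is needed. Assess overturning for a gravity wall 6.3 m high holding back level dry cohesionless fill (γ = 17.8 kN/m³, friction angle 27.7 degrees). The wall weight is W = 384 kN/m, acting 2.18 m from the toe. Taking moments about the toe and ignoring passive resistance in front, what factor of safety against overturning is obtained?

3.09

K_a = tan²(45° − 27.7°/2) = 0.3653.
P_a = ½K_aγH² = 0.5×0.3653×17.8×6.3² = 129.1 kN/m, acting at H/3 = 2.100 m above the base.
Overturning moment M_o = P_a × H/3 = 129.1 × 2.100 = 271.0.
Resisting moment M_r = W × 2.18 = 384 × 2.18 = 837.1.
FS_overturning = M_r/M_o = 837.1/271.0 = 3.089.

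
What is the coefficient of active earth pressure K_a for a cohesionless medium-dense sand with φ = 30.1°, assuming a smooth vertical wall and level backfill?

K_a = tan²(45° − φ/2) = tan²(29.95°) = 0.3320.

0.332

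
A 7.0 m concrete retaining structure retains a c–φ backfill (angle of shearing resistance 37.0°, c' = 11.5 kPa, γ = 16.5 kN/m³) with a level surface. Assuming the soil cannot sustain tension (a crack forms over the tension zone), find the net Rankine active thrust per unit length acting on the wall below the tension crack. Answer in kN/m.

36.2 kN/m

K_a = 0.2486; √K_a = 0.4986.
Tension-crack depth z_c = 2c/(γ√K_a) = 2×11.5/(16.5×0.4986) = 2.796 m.
σ_a at base = K_a γ H − 2c√K_a = 0.2486×16.5×7.0 − 2×11.5×0.4986 = 17.24 kPa.
P_a = ½ × 17.24 × (H − z_c) = 0.5×17.24×4.204 = 36.25 kN/m.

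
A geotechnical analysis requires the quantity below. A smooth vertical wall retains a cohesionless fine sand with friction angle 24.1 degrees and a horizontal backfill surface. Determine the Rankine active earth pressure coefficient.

0.420

K_a = tan²(45° − φ/2) = tan²(32.95°) = 0.4201.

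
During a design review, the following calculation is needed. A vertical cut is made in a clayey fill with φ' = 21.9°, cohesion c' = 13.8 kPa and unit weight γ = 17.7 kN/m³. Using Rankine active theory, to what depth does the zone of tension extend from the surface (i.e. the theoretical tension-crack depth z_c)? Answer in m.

K_a = tan²(45° − 21.9°/2) = 0.4567; √K_a = 0.6758.
The active pressure is zero where K_a γ z = 2c√K_a, so z_c = 2c/(γ√K_a) = 2×13.8/(17.7×0.6758) = 2.307 m.

2.31 m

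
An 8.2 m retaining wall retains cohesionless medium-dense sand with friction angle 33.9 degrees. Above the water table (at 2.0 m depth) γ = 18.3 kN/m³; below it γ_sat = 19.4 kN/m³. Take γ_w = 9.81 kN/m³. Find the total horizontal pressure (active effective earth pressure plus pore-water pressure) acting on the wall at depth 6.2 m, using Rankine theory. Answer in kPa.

63.0 kPa

K_a = (1 − sin φ)/(1 + sin φ) = 0.2839.
γ' = 19.4 − 9.81 = 9.590 kN/m³.
Effective vertical stress at 6.2 m: σ'_v = 18.3×2.0 + 9.590×4.20 = 76.88 kPa.
σ'_h = K_a σ'_v = 0.2839 × 76.88 = 21.83 kPa; u = γ_w × 4.20 = 41.20 kPa.
Total σ_h = 21.83 + 41.20 = 63.03 kPa.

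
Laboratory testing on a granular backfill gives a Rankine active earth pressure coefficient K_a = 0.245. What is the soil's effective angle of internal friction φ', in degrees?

37.3°

K_a = tan²(45° − φ/2) ⇒ 45° − φ/2 = arctan(√0.245) = 26.33°.
φ = 2(45° − 26.33°) = 37.33°.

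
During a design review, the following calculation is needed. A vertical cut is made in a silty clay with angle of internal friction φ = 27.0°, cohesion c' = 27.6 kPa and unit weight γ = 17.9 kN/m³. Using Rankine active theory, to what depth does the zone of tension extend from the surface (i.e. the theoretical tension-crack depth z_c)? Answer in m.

K_a = tan²(45° − 27.0°/2) = 0.3755; √K_a = 0.6128.
The active pressure is zero where K_a γ z = 2c√K_a, so z_c = 2c/(γ√K_a) = 2×27.6/(17.9×0.6128) = 5.032 m.

5.03 m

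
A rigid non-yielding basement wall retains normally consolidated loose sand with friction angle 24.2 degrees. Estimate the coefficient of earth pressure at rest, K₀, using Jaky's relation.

0.590

K₀ = 1 − sin φ' = 1 − sin 24.2° = 0.5901.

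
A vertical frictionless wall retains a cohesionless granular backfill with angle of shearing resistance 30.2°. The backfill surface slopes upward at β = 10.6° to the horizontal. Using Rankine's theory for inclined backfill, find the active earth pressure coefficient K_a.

K_a = cos β · (cos β − √(cos²β − cos²φ)) / (cos β + √(cos²β − cos²φ)).
cos β = 0.9829, cos φ = 0.8643, √(cos²β − cos²φ) = 0.4682.
K_a = 0.9829 × (0.9829 − 0.4682)/(0.9829 + 0.4682) = 0.3487.

0.349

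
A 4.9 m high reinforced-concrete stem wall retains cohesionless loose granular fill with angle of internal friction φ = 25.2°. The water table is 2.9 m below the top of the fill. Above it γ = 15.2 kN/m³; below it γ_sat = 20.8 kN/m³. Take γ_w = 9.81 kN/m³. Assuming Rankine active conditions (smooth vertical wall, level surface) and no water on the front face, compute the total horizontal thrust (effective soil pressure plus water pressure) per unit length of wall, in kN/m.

K_a = tan²(45° − φ/2) = 0.4027.
γ' = 20.8 − 9.81 = 10.99 kN/m³. Depth below WT = 2.0 m.
σ'_h at WT = K_a γ d_w = 17.75 kPa; at base = 17.75 + K_a γ' × 2.0 = 26.61 kPa.
P₁ (0–2.9 m) = ½×17.75×2.9 = 25.74. P₂ (2.9–4.9 m) = ½(17.75+26.61)×2.0 = 44.36.
P_w = ½ γ_w h₂² = 0.5×9.81×2.0² = 19.62. Total = 25.74+44.36+19.62 = 89.72 kN/m.

89.7 kN/m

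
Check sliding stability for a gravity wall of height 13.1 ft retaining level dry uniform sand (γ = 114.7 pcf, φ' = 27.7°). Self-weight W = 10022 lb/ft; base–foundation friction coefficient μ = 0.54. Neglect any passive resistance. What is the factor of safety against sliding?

1.51

K_a = tan²(45° − 27.7°/2) = 0.3653.
P_a = ½K_aγH² = 0.5×0.3653×114.7×13.1² = 3596 lb/ft, acting at H/3 = 4.367 ft above the base.
FS_sliding = μW / P_a = 0.54×10022 / 3596 = 1.505.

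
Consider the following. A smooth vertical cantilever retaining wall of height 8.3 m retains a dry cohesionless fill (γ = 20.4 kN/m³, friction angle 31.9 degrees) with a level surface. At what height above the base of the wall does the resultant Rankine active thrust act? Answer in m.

2.77 m

K_a = 0.3085.
The pressure distribution is triangular, so the resultant acts at H/3 above the base = 8.3/3 = 2.767 m.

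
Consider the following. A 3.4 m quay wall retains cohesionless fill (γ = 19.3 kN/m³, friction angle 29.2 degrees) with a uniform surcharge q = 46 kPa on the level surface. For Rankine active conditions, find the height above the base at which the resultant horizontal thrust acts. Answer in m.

1.46 m

K_a = 0.3442.
Triangular part P₁ = ½K_aγH² = 38.40 at H/3 = 1.133 m; rectangular part P₂ = K_a q H = 53.83 at H/2 = 1.700 m.
ȳ = (P₁·1.133 + P₂·1.700)/(P₁+P₂) = 1.464 m.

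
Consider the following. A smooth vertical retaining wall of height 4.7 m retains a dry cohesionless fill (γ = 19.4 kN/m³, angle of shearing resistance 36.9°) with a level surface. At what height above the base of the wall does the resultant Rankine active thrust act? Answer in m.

K_a = 0.2497.
The pressure distribution is triangular, so the resultant acts at H/3 above the base = 4.7/3 = 1.567 m.

1.57 m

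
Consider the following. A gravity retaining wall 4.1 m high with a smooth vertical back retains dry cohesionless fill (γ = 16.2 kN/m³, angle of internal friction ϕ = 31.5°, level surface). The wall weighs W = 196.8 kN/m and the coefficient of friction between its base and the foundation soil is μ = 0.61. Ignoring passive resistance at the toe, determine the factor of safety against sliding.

K_a = tan²(45° − 31.5°/2) = 0.3136.
P_a = ½K_aγH² = 0.5×0.3136×16.2×4.1² = 42.70 kN/m, acting at H/3 = 1.367 m above the base.
FS_sliding = μW / P_a = 0.61×196.8 / 42.70 = 2.811.

2.81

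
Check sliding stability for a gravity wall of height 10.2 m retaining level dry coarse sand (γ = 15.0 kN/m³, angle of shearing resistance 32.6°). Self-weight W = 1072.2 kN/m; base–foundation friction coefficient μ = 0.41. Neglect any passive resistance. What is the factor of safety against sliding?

1.88

K_a = tan²(45° − 32.6°/2) = 0.2997.
P_a = ½K_aγH² = 0.5×0.2997×15.0×10.2² = 233.9 kN/m, acting at H/3 = 3.400 m above the base.
FS_sliding = μW / P_a = 0.41×1072.2 / 233.9 = 1.880.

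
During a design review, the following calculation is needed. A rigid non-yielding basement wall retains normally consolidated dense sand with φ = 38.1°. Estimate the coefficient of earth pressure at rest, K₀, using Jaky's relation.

0.383

K₀ = 1 − sin φ' = 1 − sin 38.1° = 0.3830.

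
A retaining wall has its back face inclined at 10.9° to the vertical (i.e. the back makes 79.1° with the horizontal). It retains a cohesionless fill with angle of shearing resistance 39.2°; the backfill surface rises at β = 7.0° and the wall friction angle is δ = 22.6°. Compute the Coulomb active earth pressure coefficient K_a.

K_a = sin²(α+φ) / [sin²α · sin(α−δ) · (1 + √{sin(φ+δ)sin(φ−β) / (sin(α−δ)sin(α+β))})²].
With α = 79.1°, φ = 39.2°, δ = 22.6°, β = 7.0°: K_a = 0.3143.

0.314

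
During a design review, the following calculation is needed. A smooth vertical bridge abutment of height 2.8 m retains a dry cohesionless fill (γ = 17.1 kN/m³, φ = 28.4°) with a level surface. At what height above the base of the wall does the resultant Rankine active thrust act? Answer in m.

K_a = 0.3554.
The pressure distribution is triangular, so the resultant acts at H/3 above the base = 2.8/3 = 0.9333 m.

0.933 m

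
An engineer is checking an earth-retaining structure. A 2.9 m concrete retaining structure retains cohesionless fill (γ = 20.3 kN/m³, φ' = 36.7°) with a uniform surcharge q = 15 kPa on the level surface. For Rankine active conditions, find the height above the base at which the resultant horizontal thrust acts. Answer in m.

K_a = 0.2519.
Triangular part P₁ = ½K_aγH² = 21.50 at H/3 = 0.9667 m; rectangular part P₂ = K_a q H = 10.96 at H/2 = 1.450 m.
ȳ = (P₁·0.9667 + P₂·1.450)/(P₁+P₂) = 1.130 m.

1.13 m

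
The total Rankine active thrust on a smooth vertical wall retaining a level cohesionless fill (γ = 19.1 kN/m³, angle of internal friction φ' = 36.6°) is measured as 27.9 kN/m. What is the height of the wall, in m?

3.40 m

K_a = 0.2530. P_a = ½ K_a γ H² ⇒ H = √(2P_a/(K_a γ)).
H = √(2×27.9/(0.2530×19.1)) = 3.398 m.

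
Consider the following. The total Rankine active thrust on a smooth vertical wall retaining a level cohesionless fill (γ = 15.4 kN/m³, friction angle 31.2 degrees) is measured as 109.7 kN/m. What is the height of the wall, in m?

K_a = 0.3175. P_a = ½ K_a γ H² ⇒ H = √(2P_a/(K_a γ)).
H = √(2×109.7/(0.3175×15.4)) = 6.699 m.

6.70 m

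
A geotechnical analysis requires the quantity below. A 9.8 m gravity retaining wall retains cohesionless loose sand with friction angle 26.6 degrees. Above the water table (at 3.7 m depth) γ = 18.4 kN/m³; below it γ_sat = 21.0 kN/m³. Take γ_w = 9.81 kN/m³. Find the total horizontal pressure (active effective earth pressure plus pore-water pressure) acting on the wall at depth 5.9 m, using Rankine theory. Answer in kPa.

K_a = (1 − sin φ)/(1 + sin φ) = 0.3814.
γ' = 21.0 − 9.81 = 11.19 kN/m³.
Effective vertical stress at 5.9 m: σ'_v = 18.4×3.7 + 11.19×2.20 = 92.70 kPa.
σ'_h = K_a σ'_v = 0.3814 × 92.70 = 35.36 kPa; u = γ_w × 2.20 = 21.58 kPa.
Total σ_h = 35.36 + 21.58 = 56.94 kPa.

56.9 kPa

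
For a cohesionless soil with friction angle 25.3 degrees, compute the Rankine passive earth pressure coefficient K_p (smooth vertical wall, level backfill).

K_p = (1 + sin φ)/(1 − sin φ) = tan²(45° + 25.3°/2) = 2.493.

2.49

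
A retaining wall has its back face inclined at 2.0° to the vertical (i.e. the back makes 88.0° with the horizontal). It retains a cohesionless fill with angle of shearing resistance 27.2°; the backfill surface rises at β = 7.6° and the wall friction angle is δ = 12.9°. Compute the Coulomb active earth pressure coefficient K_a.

K_a = sin²(α+φ) / [sin²α · sin(α−δ) · (1 + √{sin(φ+δ)sin(φ−β) / (sin(α−δ)sin(α+β))})²].
With α = 88.0°, φ = 27.2°, δ = 12.9°, β = 7.6°: K_a = 0.3904.

0.390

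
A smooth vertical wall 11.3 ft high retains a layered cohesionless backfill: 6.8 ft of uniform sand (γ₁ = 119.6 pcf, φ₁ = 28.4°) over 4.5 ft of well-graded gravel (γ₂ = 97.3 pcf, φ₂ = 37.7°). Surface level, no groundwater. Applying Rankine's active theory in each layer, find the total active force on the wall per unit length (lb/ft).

2100 lb/ft

K_a1 = tan²(45°−28.4°/2) = 0.3554; K_a2 = tan²(45°−37.7°/2) = 0.2411.
Layer 1: σ at base = K_a1 γ₁ h₁ = 289.0 psf; P₁ = ½×289.0×6.8 = 982.6.
Layer 2: σ_v at top = γ₁h₁ = 813.3; σ_h top = K_a2×813.3 = 196.0; σ_h base = K_a2×(813.3+97.3×4.5) = 301.6.
P₂ = ½(196.0+301.6)×4.5 = 1120. Total P_a = 982.6+1120 = 2102 lb/ft.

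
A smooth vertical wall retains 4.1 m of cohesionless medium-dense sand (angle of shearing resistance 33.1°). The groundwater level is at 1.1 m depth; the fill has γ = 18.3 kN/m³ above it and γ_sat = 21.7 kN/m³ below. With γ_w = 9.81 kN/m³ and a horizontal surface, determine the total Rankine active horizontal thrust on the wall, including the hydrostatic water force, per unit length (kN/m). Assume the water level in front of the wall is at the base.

80.8 kN/m

K_a = tan²(45° − φ/2) = 0.2936.
γ' = 21.7 − 9.81 = 11.89 kN/m³. Depth below WT = 3.0 m.
σ'_h at WT = K_a γ d_w = 5.910 kPa; at base = 5.910 + K_a γ' × 3.0 = 16.38 kPa.
P₁ (0–1.1 m) = ½×5.910×1.1 = 3.250. P₂ (1.1–4.1 m) = ½(5.910+16.38)×3.0 = 33.44.
P_w = ½ γ_w h₂² = 0.5×9.81×3.0² = 44.14. Total = 3.250+33.44+44.14 = 80.83 kN/m.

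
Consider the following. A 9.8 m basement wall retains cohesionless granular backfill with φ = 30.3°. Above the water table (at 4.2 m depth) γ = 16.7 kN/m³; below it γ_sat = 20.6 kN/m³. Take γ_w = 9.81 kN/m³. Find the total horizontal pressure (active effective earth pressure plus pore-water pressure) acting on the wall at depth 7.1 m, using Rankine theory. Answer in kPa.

61.9 kPa

K_a = (1 − sin φ)/(1 + sin φ) = 0.3293.
γ' = 20.6 − 9.81 = 10.79 kN/m³.
Effective vertical stress at 7.1 m: σ'_v = 16.7×4.2 + 10.79×2.90 = 101.4 kPa.
σ'_h = K_a σ'_v = 0.3293 × 101.4 = 33.40 kPa; u = γ_w × 2.90 = 28.45 kPa.
Total σ_h = 33.40 + 28.45 = 61.85 kPa.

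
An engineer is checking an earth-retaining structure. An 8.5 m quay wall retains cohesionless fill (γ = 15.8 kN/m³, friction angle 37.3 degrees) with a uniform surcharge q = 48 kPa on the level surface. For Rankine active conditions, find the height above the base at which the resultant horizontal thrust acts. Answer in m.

K_a = 0.2453.
Triangular part P₁ = ½K_aγH² = 140.0 at H/3 = 2.833 m; rectangular part P₂ = K_a q H = 100.1 at H/2 = 4.250 m.
ȳ = (P₁·2.833 + P₂·4.250)/(P₁+P₂) = 3.424 m.

3.42 m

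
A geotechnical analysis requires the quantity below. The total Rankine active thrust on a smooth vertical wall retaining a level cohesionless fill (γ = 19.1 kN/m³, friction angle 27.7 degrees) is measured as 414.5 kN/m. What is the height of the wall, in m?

K_a = 0.3653. P_a = ½ K_a γ H² ⇒ H = √(2P_a/(K_a γ)).
H = √(2×414.5/(0.3653×19.1)) = 10.90 m.

10.9 m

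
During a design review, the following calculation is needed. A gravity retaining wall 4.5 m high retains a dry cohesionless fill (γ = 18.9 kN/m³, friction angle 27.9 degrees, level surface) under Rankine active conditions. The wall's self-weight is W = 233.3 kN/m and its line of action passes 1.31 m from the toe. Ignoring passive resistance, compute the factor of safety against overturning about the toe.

2.94

K_a = tan²(45° − 27.9°/2) = 0.3625.
P_a = ½K_aγH² = 0.5×0.3625×18.9×4.5² = 69.36 kN/m, acting at H/3 = 1.500 m above the base.
Overturning moment M_o = P_a × H/3 = 69.36 × 1.500 = 104.0.
Resisting moment M_r = W × 1.31 = 233.3 × 1.31 = 305.6.
FS_overturning = M_r/M_o = 305.6/104.0 = 2.937.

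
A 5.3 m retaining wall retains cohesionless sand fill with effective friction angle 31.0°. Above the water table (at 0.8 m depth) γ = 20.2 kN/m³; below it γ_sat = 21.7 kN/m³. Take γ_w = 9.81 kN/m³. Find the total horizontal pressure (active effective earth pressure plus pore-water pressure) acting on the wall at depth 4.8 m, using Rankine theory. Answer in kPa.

59.6 kPa

K_a = (1 − sin φ)/(1 + sin φ) = 0.3201.
γ' = 21.7 − 9.81 = 11.89 kN/m³.
Effective vertical stress at 4.8 m: σ'_v = 20.2×0.8 + 11.89×4.00 = 63.72 kPa.
σ'_h = K_a σ'_v = 0.3201 × 63.72 = 20.40 kPa; u = γ_w × 4.00 = 39.24 kPa.
Total σ_h = 20.40 + 39.24 = 59.64 kPa.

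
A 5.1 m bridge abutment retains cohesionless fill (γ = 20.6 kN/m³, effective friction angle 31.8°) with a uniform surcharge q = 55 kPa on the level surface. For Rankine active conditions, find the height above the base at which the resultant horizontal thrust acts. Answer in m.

2.13 m

K_a = 0.3098.
Triangular part P₁ = ½K_aγH² = 83.00 at H/3 = 1.700 m; rectangular part P₂ = K_a q H = 86.90 at H/2 = 2.550 m.
ȳ = (P₁·1.700 + P₂·2.550)/(P₁+P₂) = 2.135 m.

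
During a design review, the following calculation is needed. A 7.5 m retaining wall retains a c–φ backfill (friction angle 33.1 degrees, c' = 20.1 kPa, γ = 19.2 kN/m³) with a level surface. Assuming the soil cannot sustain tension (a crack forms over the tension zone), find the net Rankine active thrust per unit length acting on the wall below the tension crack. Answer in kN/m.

37.3 kN/m

K_a = 0.2936; √K_a = 0.5418.
Tension-crack depth z_c = 2c/(γ√K_a) = 2×20.1/(19.2×0.5418) = 3.864 m.
σ_a at base = K_a γ H − 2c√K_a = 0.2936×19.2×7.5 − 2×20.1×0.5418 = 20.49 kPa.
P_a = ½ × 20.49 × (H − z_c) = 0.5×20.49×3.636 = 37.25 kN/m.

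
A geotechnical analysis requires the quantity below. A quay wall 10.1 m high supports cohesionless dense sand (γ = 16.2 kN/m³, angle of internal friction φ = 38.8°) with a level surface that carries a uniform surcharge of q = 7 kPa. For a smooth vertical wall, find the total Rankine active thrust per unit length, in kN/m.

K_a = tan²(45° − φ/2) = 0.2296.
Soil triangle: ½ K_a γ H² = 0.5×0.2296×16.2×10.1² = 189.7 kN/m.
Surcharge rectangle: K_a q H = 0.2296×7×10.1 = 16.23 kN/m.
Total = 189.7 + 16.23 = 205.9 kN/m.

206 kN/m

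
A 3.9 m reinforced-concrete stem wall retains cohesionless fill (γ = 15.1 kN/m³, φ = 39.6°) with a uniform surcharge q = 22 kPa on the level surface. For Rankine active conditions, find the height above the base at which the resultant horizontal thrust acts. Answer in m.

K_a = 0.2214.
Triangular part P₁ = ½K_aγH² = 25.43 at H/3 = 1.300 m; rectangular part P₂ = K_a q H = 19.00 at H/2 = 1.950 m.
ȳ = (P₁·1.300 + P₂·1.950)/(P₁+P₂) = 1.578 m.

1.58 m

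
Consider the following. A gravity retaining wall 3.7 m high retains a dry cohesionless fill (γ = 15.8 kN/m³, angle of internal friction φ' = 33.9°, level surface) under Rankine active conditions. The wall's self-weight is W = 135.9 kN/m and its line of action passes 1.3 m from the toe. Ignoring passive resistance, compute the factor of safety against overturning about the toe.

K_a = tan²(45° − 33.9°/2) = 0.2839.
P_a = ½K_aγH² = 0.5×0.2839×15.8×3.7² = 30.70 kN/m, acting at H/3 = 1.233 m above the base.
Overturning moment M_o = P_a × H/3 = 30.70 × 1.233 = 37.87.
Resisting moment M_r = W × 1.3 = 135.9 × 1.3 = 176.7.
FS_overturning = M_r/M_o = 176.7/37.87 = 4.665.

4.67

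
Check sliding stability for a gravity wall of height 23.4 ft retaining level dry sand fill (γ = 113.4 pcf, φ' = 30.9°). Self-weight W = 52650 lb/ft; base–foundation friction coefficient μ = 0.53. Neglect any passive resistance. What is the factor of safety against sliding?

K_a = tan²(45° − 30.9°/2) = 0.3214.
P_a = ½K_aγH² = 0.5×0.3214×113.4×23.4² = 9979 lb/ft, acting at H/3 = 7.800 ft above the base.
FS_sliding = μW / P_a = 0.53×52650 / 9979 = 2.796.

2.80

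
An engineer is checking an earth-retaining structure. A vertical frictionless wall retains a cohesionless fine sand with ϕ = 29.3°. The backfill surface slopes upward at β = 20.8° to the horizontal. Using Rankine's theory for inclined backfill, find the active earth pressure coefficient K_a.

0.440

K_a = cos β · (cos β − √(cos²β − cos²φ)) / (cos β + √(cos²β − cos²φ)).
cos β = 0.9348, cos φ = 0.8721, √(cos²β − cos²φ) = 0.3367.
K_a = 0.9348 × (0.9348 − 0.3367)/(0.9348 + 0.3367) = 0.4397.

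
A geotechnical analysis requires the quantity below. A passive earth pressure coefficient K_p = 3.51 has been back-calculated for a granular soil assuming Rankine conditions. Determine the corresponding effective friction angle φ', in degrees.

K_p = (1+sin φ)/(1−sin φ) ⇒ sin φ = (K_p − 1)/(K_p + 1) = 0.5565.
φ = arcsin(0.5565) = 33.82°.

33.8°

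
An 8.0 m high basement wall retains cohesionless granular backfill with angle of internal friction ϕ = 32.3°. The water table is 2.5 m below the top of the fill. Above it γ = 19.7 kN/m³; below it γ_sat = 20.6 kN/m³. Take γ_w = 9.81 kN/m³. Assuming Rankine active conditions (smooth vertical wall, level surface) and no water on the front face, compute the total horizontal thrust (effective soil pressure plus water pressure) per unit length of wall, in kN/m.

299 kN/m

K_a = tan²(45° − φ/2) = 0.3035.
γ' = 20.6 − 9.81 = 10.79 kN/m³. Depth below WT = 5.5 m.
σ'_h at WT = K_a γ d_w = 14.95 kPa; at base = 14.95 + K_a γ' × 5.5 = 32.96 kPa.
P₁ (0–2.5 m) = ½×14.95×2.5 = 18.68. P₂ (2.5–8.0 m) = ½(14.95+32.96)×5.5 = 131.7.
P_w = ½ γ_w h₂² = 0.5×9.81×5.5² = 148.4. Total = 18.68+131.7+148.4 = 298.8 kN/m.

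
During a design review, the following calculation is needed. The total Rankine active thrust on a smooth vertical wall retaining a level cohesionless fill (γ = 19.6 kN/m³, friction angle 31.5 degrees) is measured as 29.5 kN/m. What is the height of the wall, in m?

K_a = 0.3136. P_a = ½ K_a γ H² ⇒ H = √(2P_a/(K_a γ)).
H = √(2×29.5/(0.3136×19.6)) = 3.098 m.

3.10 m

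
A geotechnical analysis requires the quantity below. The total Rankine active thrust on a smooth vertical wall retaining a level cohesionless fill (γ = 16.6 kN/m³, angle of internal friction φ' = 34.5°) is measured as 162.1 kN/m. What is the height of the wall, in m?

K_a = 0.2768. P_a = ½ K_a γ H² ⇒ H = √(2P_a/(K_a γ)).
H = √(2×162.1/(0.2768×16.6)) = 8.400 m.

8.40 m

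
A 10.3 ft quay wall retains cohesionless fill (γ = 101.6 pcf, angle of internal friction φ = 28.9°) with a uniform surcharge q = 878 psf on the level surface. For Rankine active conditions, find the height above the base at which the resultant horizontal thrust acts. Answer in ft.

4.51 ft

K_a = 0.3484.
Triangular part P₁ = ½K_aγH² = 1877 at H/3 = 3.433 ft; rectangular part P₂ = K_a q H = 3150 at H/2 = 5.150 ft.
ȳ = (P₁·3.433 + P₂·5.150)/(P₁+P₂) = 4.509 ft.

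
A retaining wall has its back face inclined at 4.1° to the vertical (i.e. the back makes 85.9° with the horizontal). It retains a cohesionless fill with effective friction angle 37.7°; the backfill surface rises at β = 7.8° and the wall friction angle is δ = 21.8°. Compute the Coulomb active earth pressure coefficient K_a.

K_a = sin²(α+φ) / [sin²α · sin(α−δ) · (1 + √{sin(φ+δ)sin(φ−β) / (sin(α−δ)sin(α+β))})²].
With α = 85.9°, φ = 37.7°, δ = 21.8°, β = 7.8°: K_a = 0.2709.

0.271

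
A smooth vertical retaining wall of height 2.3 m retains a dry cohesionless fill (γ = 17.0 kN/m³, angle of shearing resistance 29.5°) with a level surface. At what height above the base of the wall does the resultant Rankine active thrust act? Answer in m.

0.767 m

K_a = 0.3401.
The pressure distribution is triangular, so the resultant acts at H/3 above the base = 2.3/3 = 0.7667 m.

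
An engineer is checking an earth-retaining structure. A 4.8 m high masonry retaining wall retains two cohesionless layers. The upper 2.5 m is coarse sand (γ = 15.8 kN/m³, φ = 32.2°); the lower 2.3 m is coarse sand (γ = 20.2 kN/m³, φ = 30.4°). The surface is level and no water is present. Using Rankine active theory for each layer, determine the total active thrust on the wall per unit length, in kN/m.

K_a1 = tan²(45°−32.2°/2) = 0.3047; K_a2 = tan²(45°−30.4°/2) = 0.3280.
Layer 1: σ at base = K_a1 γ₁ h₁ = 12.04 kPa; P₁ = ½×12.04×2.5 = 15.05.
Layer 2: σ_v at top = γ₁h₁ = 39.50; σ_h top = K_a2×39.50 = 12.96; σ_h base = K_a2×(39.50+20.2×2.3) = 28.19.
P₂ = ½(12.96+28.19)×2.3 = 47.32. Total P_a = 15.05+47.32 = 62.37 kN/m.

62.4 kN/m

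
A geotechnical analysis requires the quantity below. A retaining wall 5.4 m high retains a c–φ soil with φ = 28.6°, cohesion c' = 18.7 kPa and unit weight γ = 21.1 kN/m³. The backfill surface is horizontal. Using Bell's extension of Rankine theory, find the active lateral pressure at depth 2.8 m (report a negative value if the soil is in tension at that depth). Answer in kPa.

-1.38 kPa

K_a = (1 − sin φ)/(1 + sin φ) = 0.3525.
σ_a = K_a γ z − 2c√K_a = 0.3525×21.1×2.8 − 2×18.7×0.5938 = -1.378 kPa.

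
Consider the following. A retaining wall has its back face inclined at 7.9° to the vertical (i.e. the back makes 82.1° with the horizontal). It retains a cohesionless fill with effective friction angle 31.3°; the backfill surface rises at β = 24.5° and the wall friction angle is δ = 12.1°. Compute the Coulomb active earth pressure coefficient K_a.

0.540

K_a = sin²(α+φ) / [sin²α · sin(α−δ) · (1 + √{sin(φ+δ)sin(φ−β) / (sin(α−δ)sin(α+β))})²].
With α = 82.1°, φ = 31.3°, δ = 12.1°, β = 24.5°: K_a = 0.5401.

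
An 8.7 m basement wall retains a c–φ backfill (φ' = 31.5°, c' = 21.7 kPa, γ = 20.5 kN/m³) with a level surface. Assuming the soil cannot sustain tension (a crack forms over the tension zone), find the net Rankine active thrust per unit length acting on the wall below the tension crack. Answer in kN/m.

77.8 kN/m

K_a = 0.3136; √K_a = 0.5600.
Tension-crack depth z_c = 2c/(γ√K_a) = 2×21.7/(20.5×0.5600) = 3.780 m.
σ_a at base = K_a γ H − 2c√K_a = 0.3136×20.5×8.7 − 2×21.7×0.5600 = 31.63 kPa.
P_a = ½ × 31.63 × (H − z_c) = 0.5×31.63×4.920 = 77.81 kN/m.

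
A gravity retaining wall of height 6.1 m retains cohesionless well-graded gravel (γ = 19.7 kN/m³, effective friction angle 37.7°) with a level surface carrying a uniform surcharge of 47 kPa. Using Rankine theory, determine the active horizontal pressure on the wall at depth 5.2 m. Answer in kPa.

K_a = (1 − sin φ)/(1 + sin φ) = 0.2411.
σ_v = γz + q = 19.7 × 5.2 + 47 = 149.4 kPa.
σ_h = K_a σ_v = 0.2411 × 149.4 = 36.02 kPa.

36.0 kPa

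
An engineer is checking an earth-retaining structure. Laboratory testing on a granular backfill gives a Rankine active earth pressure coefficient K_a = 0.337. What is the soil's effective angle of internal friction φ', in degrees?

29.7°

K_a = tan²(45° − φ/2) ⇒ 45° − φ/2 = arctan(√0.337) = 30.14°.
φ = 2(45° − 30.14°) = 29.73°.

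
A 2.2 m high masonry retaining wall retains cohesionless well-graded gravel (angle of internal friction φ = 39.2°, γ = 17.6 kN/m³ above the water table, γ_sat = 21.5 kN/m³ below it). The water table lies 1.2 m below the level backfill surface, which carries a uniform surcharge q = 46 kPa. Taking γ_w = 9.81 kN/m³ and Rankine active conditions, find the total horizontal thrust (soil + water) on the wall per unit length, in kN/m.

K_a = tan²(45° − φ/2) = 0.2255.
γ' = 21.5 − 9.81 = 11.69 kN/m³. h₂ = H − d_w = 1.0 m.
σ'_h: at surface K_a·q = 10.37; at WT K_a(q+γd_w) = 15.13; at base K_a(q+γd_w+γ'h₂) = 17.77 kPa.
P₁ = ½(10.37+15.13)×1.2 = 15.30; P₂ = ½(15.13+17.77)×1.0 = 16.45; P_w = ½γ_w h₂² = 4.905.
Total = 15.30+16.45+4.905 = 36.66 kN/m.

36.7 kN/m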